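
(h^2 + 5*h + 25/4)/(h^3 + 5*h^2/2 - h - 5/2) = (h + 5/2)/(h^2 - 1)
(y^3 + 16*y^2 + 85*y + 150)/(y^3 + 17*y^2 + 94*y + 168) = (y^2 + 10*y + 25)/(y^2 + 11*y + 28)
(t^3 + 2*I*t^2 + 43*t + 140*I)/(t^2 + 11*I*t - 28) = (t^2 - 2*I*t + 35)/(t + 7*I)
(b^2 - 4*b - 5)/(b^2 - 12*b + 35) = (b + 1)/(b - 7)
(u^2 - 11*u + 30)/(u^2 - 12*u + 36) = (u - 5)/(u - 6)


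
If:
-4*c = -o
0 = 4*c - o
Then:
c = o/4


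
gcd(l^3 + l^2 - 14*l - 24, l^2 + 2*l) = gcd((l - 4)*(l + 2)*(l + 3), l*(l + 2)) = l + 2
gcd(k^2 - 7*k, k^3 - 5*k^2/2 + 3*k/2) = k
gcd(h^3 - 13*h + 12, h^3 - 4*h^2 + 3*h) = h^2 - 4*h + 3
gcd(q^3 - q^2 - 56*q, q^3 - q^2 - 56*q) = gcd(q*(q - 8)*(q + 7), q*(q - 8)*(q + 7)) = q^3 - q^2 - 56*q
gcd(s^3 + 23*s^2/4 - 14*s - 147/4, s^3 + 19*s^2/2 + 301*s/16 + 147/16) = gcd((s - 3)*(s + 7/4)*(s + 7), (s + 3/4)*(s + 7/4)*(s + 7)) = s^2 + 35*s/4 + 49/4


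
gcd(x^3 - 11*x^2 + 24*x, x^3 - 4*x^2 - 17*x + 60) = x - 3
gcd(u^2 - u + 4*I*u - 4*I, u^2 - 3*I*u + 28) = u + 4*I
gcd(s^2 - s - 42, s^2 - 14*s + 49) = s - 7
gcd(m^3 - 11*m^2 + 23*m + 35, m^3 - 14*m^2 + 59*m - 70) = m^2 - 12*m + 35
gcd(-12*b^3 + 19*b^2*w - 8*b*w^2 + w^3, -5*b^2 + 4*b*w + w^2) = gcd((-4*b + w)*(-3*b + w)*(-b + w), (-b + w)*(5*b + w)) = -b + w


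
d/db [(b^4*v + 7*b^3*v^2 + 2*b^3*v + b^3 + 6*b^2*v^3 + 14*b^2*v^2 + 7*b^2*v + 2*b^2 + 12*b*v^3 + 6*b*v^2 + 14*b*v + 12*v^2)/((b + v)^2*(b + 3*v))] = (b^4*v + 8*b^3*v^2 + 33*b^2*v^3 - 4*b^2*v^2 - 2*b^2*v - 2*b^2 + 36*b*v^4 + 12*b*v^3 + 6*b*v^2 - 24*b*v + 36*v^4 + 18*v^3 - 42*v^2)/(b^4 + 8*b^3*v + 22*b^2*v^2 + 24*b*v^3 + 9*v^4)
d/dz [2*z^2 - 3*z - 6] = 4*z - 3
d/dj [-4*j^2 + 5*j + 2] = 5 - 8*j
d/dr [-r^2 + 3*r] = 3 - 2*r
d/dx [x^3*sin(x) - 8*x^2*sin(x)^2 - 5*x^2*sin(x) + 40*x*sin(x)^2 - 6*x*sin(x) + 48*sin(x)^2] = x^3*cos(x) + 3*x^2*sin(x) - 8*x^2*sin(2*x) - 5*x^2*cos(x) - 16*x*sin(x)^2 - 10*x*sin(x) + 40*x*sin(2*x) - 6*x*cos(x) + 40*sin(x)^2 - 6*sin(x) + 48*sin(2*x)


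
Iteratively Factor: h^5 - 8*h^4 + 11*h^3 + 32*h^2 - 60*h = (h + 2)*(h^4 - 10*h^3 + 31*h^2 - 30*h) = h*(h + 2)*(h^3 - 10*h^2 + 31*h - 30) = h*(h - 5)*(h + 2)*(h^2 - 5*h + 6) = h*(h - 5)*(h - 3)*(h + 2)*(h - 2)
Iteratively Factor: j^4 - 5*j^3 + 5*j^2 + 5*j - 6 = (j + 1)*(j^3 - 6*j^2 + 11*j - 6) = (j - 3)*(j + 1)*(j^2 - 3*j + 2) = (j - 3)*(j - 2)*(j + 1)*(j - 1)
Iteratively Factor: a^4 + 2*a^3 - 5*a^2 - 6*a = (a)*(a^3 + 2*a^2 - 5*a - 6) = a*(a + 1)*(a^2 + a - 6) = a*(a - 2)*(a + 1)*(a + 3)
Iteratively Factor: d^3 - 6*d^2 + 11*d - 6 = (d - 3)*(d^2 - 3*d + 2) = (d - 3)*(d - 1)*(d - 2)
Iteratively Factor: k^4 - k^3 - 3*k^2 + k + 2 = (k + 1)*(k^3 - 2*k^2 - k + 2) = (k + 1)^2*(k^2 - 3*k + 2) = (k - 1)*(k + 1)^2*(k - 2)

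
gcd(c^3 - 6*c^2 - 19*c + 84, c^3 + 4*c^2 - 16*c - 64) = c + 4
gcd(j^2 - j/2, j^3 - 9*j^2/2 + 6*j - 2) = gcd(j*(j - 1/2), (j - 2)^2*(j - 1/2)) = j - 1/2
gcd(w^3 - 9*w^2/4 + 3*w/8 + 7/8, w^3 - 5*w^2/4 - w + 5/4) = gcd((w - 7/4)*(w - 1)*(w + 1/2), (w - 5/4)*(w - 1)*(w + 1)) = w - 1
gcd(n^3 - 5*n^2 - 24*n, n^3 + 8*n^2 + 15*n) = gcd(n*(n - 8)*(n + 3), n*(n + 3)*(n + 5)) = n^2 + 3*n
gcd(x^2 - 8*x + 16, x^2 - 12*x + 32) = x - 4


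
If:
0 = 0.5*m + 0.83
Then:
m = -1.66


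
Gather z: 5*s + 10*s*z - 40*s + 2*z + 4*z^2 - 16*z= -35*s + 4*z^2 + z*(10*s - 14)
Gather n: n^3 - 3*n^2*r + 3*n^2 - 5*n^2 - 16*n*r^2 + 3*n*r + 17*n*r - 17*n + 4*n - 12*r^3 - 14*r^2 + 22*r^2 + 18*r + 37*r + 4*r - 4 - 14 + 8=n^3 + n^2*(-3*r - 2) + n*(-16*r^2 + 20*r - 13) - 12*r^3 + 8*r^2 + 59*r - 10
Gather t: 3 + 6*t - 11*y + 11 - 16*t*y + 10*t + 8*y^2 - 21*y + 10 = t*(16 - 16*y) + 8*y^2 - 32*y + 24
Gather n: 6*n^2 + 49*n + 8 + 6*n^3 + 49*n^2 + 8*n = 6*n^3 + 55*n^2 + 57*n + 8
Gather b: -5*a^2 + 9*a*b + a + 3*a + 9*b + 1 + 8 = -5*a^2 + 4*a + b*(9*a + 9) + 9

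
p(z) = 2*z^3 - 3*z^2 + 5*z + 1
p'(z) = 6*z^2 - 6*z + 5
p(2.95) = 40.99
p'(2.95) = 39.52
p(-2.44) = -58.11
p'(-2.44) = 55.36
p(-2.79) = -79.74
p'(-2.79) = 68.44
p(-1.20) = -12.78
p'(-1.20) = 20.84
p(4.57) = 152.08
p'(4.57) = 102.89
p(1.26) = 6.54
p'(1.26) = 6.97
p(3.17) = 50.41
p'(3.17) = 46.27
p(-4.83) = -318.49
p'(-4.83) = 173.95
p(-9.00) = -1745.00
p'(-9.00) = 545.00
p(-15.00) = -7499.00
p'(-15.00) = 1445.00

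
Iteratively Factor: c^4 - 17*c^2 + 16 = (c - 1)*(c^3 + c^2 - 16*c - 16) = (c - 4)*(c - 1)*(c^2 + 5*c + 4) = (c - 4)*(c - 1)*(c + 4)*(c + 1)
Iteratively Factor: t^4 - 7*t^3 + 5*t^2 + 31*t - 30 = (t - 3)*(t^3 - 4*t^2 - 7*t + 10) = (t - 3)*(t + 2)*(t^2 - 6*t + 5) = (t - 5)*(t - 3)*(t + 2)*(t - 1)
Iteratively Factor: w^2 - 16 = (w - 4)*(w + 4)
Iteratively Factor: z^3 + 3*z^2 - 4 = (z + 2)*(z^2 + z - 2) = (z + 2)^2*(z - 1)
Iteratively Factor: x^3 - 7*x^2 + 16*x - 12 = (x - 3)*(x^2 - 4*x + 4) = (x - 3)*(x - 2)*(x - 2)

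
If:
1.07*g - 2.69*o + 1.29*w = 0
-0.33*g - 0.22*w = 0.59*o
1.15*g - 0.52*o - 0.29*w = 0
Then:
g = 0.00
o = 0.00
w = 0.00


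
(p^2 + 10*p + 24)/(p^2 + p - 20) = (p^2 + 10*p + 24)/(p^2 + p - 20)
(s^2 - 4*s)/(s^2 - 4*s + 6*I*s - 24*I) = s/(s + 6*I)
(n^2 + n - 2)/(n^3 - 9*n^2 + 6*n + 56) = (n - 1)/(n^2 - 11*n + 28)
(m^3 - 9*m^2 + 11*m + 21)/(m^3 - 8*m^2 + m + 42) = (m + 1)/(m + 2)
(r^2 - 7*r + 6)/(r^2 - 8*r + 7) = (r - 6)/(r - 7)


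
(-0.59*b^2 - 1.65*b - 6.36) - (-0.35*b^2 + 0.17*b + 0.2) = -0.24*b^2 - 1.82*b - 6.56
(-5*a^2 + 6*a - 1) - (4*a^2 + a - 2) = -9*a^2 + 5*a + 1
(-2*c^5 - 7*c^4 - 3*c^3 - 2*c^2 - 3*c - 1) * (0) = 0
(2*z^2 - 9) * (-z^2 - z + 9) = -2*z^4 - 2*z^3 + 27*z^2 + 9*z - 81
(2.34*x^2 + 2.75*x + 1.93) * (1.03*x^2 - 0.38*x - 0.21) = 2.4102*x^4 + 1.9433*x^3 + 0.4515*x^2 - 1.3109*x - 0.4053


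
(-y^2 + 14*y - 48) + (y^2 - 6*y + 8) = 8*y - 40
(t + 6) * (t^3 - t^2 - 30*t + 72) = t^4 + 5*t^3 - 36*t^2 - 108*t + 432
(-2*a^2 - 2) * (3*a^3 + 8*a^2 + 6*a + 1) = -6*a^5 - 16*a^4 - 18*a^3 - 18*a^2 - 12*a - 2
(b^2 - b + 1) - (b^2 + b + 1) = -2*b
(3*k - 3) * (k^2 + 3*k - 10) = 3*k^3 + 6*k^2 - 39*k + 30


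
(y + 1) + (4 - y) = 5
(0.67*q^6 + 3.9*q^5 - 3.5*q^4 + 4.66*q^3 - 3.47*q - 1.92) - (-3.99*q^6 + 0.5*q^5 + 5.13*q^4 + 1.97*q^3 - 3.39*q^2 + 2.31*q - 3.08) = 4.66*q^6 + 3.4*q^5 - 8.63*q^4 + 2.69*q^3 + 3.39*q^2 - 5.78*q + 1.16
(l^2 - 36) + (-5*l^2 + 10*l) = -4*l^2 + 10*l - 36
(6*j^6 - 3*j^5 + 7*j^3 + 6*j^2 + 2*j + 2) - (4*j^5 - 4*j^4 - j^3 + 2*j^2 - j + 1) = 6*j^6 - 7*j^5 + 4*j^4 + 8*j^3 + 4*j^2 + 3*j + 1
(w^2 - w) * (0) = 0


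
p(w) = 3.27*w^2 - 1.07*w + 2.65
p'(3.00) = 18.55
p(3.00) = 28.87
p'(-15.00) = -99.17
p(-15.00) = 754.45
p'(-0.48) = -4.21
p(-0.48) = 3.92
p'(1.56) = 9.13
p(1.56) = 8.94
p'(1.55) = 9.07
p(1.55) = 8.85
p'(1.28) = 7.30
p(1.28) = 6.64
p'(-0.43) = -3.88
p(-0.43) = 3.71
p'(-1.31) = -9.64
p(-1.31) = 9.66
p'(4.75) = 30.00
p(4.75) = 71.35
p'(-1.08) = -8.13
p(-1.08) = 7.62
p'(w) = 6.54*w - 1.07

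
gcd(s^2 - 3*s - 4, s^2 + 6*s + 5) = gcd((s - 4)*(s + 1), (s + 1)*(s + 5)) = s + 1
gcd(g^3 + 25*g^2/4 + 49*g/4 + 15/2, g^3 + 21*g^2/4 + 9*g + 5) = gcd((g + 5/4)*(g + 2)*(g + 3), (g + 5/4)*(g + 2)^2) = g^2 + 13*g/4 + 5/2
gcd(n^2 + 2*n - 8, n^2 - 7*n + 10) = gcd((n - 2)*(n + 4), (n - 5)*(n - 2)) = n - 2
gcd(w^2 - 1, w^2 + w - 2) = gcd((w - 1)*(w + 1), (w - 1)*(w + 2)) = w - 1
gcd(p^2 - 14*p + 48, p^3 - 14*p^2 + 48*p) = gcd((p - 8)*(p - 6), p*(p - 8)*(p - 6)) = p^2 - 14*p + 48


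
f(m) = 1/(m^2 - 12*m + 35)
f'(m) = (12 - 2*m)/(m^2 - 12*m + 35)^2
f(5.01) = -50.25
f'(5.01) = 4999.87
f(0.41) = 0.03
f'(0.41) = 0.01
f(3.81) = 0.26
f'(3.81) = 0.30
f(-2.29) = 0.01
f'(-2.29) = 0.00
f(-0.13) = 0.03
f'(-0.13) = 0.01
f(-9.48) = 0.00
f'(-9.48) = 0.00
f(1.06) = 0.04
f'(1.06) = 0.02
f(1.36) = 0.05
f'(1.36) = 0.02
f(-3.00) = 0.01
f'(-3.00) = 0.00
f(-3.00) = 0.01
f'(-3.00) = 0.00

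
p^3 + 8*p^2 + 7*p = p*(p + 1)*(p + 7)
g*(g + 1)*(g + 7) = g^3 + 8*g^2 + 7*g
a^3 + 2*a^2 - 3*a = a*(a - 1)*(a + 3)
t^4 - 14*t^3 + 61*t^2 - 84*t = t*(t - 7)*(t - 4)*(t - 3)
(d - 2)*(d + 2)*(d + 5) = d^3 + 5*d^2 - 4*d - 20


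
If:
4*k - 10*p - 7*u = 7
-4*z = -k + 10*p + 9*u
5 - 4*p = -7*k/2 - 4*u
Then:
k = 316/83 - 136*z/83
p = 787/332 - 81*z/83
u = 38*z/83 - 367/166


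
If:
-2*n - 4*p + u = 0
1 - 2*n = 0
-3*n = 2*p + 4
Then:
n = 1/2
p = -11/4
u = -10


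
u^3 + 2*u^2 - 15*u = u*(u - 3)*(u + 5)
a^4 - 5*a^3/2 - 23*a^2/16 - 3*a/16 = a*(a - 3)*(a + 1/4)^2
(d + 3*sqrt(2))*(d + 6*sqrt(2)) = d^2 + 9*sqrt(2)*d + 36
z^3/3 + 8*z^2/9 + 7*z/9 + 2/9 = (z/3 + 1/3)*(z + 2/3)*(z + 1)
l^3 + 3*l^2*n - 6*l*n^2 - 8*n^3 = (l - 2*n)*(l + n)*(l + 4*n)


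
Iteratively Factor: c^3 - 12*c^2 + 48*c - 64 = (c - 4)*(c^2 - 8*c + 16) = (c - 4)^2*(c - 4)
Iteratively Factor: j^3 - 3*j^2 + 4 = (j - 2)*(j^2 - j - 2) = (j - 2)^2*(j + 1)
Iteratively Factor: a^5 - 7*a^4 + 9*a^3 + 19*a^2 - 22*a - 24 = (a - 3)*(a^4 - 4*a^3 - 3*a^2 + 10*a + 8) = (a - 4)*(a - 3)*(a^3 - 3*a - 2) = (a - 4)*(a - 3)*(a + 1)*(a^2 - a - 2) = (a - 4)*(a - 3)*(a - 2)*(a + 1)*(a + 1)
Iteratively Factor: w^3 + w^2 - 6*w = (w)*(w^2 + w - 6) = w*(w - 2)*(w + 3)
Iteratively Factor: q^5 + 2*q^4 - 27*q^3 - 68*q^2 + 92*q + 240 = (q - 5)*(q^4 + 7*q^3 + 8*q^2 - 28*q - 48) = (q - 5)*(q + 4)*(q^3 + 3*q^2 - 4*q - 12) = (q - 5)*(q + 3)*(q + 4)*(q^2 - 4) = (q - 5)*(q - 2)*(q + 3)*(q + 4)*(q + 2)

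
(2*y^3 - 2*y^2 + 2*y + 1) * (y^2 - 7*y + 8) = 2*y^5 - 16*y^4 + 32*y^3 - 29*y^2 + 9*y + 8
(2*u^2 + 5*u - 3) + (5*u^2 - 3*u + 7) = 7*u^2 + 2*u + 4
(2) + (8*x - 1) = 8*x + 1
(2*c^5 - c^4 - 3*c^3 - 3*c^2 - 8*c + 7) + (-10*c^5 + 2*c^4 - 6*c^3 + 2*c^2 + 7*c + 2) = -8*c^5 + c^4 - 9*c^3 - c^2 - c + 9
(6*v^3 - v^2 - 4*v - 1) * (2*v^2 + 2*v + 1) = 12*v^5 + 10*v^4 - 4*v^3 - 11*v^2 - 6*v - 1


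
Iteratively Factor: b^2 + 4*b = (b + 4)*(b)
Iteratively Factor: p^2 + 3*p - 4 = (p - 1)*(p + 4)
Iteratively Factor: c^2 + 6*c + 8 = (c + 4)*(c + 2)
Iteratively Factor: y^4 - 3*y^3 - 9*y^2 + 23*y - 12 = (y - 1)*(y^3 - 2*y^2 - 11*y + 12) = (y - 1)*(y + 3)*(y^2 - 5*y + 4) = (y - 1)^2*(y + 3)*(y - 4)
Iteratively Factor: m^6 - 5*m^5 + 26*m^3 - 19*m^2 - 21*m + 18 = (m - 3)*(m^5 - 2*m^4 - 6*m^3 + 8*m^2 + 5*m - 6) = (m - 3)*(m - 1)*(m^4 - m^3 - 7*m^2 + m + 6) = (m - 3)*(m - 1)*(m + 2)*(m^3 - 3*m^2 - m + 3) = (m - 3)*(m - 1)^2*(m + 2)*(m^2 - 2*m - 3) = (m - 3)*(m - 1)^2*(m + 1)*(m + 2)*(m - 3)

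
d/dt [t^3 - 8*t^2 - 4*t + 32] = 3*t^2 - 16*t - 4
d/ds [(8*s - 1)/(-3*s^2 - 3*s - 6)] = (-8*s^2 - 8*s + (2*s + 1)*(8*s - 1) - 16)/(3*(s^2 + s + 2)^2)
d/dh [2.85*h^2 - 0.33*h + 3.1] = 5.7*h - 0.33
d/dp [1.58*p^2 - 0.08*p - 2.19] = 3.16*p - 0.08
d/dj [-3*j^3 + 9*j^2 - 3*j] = -9*j^2 + 18*j - 3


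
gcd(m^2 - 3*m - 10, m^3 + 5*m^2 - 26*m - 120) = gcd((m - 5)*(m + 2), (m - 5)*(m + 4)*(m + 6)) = m - 5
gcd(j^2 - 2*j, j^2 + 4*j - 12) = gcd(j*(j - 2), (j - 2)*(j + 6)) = j - 2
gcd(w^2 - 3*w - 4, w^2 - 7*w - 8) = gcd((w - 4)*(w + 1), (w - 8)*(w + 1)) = w + 1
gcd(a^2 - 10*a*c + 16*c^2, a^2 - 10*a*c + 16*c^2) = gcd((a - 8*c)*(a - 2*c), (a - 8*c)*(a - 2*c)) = a^2 - 10*a*c + 16*c^2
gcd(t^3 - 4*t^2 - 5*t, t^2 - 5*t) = t^2 - 5*t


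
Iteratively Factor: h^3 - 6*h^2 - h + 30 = (h - 5)*(h^2 - h - 6) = (h - 5)*(h + 2)*(h - 3)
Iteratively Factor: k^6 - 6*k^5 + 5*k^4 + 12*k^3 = (k + 1)*(k^5 - 7*k^4 + 12*k^3) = k*(k + 1)*(k^4 - 7*k^3 + 12*k^2) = k*(k - 4)*(k + 1)*(k^3 - 3*k^2) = k*(k - 4)*(k - 3)*(k + 1)*(k^2) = k^2*(k - 4)*(k - 3)*(k + 1)*(k)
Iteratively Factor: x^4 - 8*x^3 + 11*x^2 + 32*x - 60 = (x - 2)*(x^3 - 6*x^2 - x + 30) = (x - 3)*(x - 2)*(x^2 - 3*x - 10) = (x - 5)*(x - 3)*(x - 2)*(x + 2)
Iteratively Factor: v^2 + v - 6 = (v + 3)*(v - 2)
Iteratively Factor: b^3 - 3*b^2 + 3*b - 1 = (b - 1)*(b^2 - 2*b + 1) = (b - 1)^2*(b - 1)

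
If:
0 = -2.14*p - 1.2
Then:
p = -0.56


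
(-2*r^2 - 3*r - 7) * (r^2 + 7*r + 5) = -2*r^4 - 17*r^3 - 38*r^2 - 64*r - 35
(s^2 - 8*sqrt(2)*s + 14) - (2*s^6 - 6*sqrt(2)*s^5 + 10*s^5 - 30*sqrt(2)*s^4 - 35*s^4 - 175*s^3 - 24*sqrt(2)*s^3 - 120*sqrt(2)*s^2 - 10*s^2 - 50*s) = -2*s^6 - 10*s^5 + 6*sqrt(2)*s^5 + 35*s^4 + 30*sqrt(2)*s^4 + 24*sqrt(2)*s^3 + 175*s^3 + 11*s^2 + 120*sqrt(2)*s^2 - 8*sqrt(2)*s + 50*s + 14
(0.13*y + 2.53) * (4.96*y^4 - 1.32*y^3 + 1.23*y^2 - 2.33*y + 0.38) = 0.6448*y^5 + 12.3772*y^4 - 3.1797*y^3 + 2.809*y^2 - 5.8455*y + 0.9614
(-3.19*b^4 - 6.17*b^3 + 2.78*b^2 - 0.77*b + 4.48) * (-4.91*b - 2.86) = 15.6629*b^5 + 39.4181*b^4 + 3.9964*b^3 - 4.1701*b^2 - 19.7946*b - 12.8128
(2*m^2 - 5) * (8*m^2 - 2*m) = 16*m^4 - 4*m^3 - 40*m^2 + 10*m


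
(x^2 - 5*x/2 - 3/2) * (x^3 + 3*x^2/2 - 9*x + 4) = x^5 - x^4 - 57*x^3/4 + 97*x^2/4 + 7*x/2 - 6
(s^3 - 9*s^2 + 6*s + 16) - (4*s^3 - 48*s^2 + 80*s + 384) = -3*s^3 + 39*s^2 - 74*s - 368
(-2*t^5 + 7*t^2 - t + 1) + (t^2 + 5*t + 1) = -2*t^5 + 8*t^2 + 4*t + 2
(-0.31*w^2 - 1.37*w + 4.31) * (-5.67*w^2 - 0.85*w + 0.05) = 1.7577*w^4 + 8.0314*w^3 - 23.2887*w^2 - 3.732*w + 0.2155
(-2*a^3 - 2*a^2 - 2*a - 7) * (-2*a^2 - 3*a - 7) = 4*a^5 + 10*a^4 + 24*a^3 + 34*a^2 + 35*a + 49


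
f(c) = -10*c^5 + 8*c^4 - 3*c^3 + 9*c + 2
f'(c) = -50*c^4 + 32*c^3 - 9*c^2 + 9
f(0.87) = 7.45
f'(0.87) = -5.38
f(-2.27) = 831.82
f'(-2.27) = -1739.30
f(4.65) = -18257.79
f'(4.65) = -20344.80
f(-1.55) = 134.86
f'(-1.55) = -420.39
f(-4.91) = 33499.47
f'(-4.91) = -33055.86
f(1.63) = -54.91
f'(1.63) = -229.28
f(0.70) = 7.51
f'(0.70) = 3.56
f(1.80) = -104.27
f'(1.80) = -358.42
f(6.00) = -67984.00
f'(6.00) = -58203.00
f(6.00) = -67984.00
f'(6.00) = -58203.00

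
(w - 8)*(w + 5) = w^2 - 3*w - 40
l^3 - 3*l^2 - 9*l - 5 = (l - 5)*(l + 1)^2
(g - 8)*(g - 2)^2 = g^3 - 12*g^2 + 36*g - 32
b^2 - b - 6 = (b - 3)*(b + 2)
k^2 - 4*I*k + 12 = (k - 6*I)*(k + 2*I)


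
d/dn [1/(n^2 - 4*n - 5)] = 2*(2 - n)/(-n^2 + 4*n + 5)^2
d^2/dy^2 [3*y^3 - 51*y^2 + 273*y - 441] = 18*y - 102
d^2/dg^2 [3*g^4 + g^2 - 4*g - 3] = 36*g^2 + 2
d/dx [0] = 0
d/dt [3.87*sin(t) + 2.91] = 3.87*cos(t)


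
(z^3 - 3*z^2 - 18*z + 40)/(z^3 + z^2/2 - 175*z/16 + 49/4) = 16*(z^2 - 7*z + 10)/(16*z^2 - 56*z + 49)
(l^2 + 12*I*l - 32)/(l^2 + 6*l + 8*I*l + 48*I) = (l + 4*I)/(l + 6)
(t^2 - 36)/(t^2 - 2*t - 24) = (t + 6)/(t + 4)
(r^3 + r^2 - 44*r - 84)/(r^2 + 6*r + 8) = (r^2 - r - 42)/(r + 4)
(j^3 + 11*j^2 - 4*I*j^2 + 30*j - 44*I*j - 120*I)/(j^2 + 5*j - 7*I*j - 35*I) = (j^2 + j*(6 - 4*I) - 24*I)/(j - 7*I)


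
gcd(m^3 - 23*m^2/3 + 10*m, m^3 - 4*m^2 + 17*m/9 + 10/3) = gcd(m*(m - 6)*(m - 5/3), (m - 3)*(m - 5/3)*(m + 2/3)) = m - 5/3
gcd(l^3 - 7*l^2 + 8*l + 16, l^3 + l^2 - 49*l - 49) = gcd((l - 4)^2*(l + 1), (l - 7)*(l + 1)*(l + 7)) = l + 1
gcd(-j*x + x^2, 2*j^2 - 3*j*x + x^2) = -j + x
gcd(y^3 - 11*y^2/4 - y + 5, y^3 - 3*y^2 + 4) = y^2 - 4*y + 4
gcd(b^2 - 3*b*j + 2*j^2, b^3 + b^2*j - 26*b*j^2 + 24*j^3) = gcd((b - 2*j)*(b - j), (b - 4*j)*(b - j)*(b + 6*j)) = b - j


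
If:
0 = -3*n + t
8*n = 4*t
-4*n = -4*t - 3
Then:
No Solution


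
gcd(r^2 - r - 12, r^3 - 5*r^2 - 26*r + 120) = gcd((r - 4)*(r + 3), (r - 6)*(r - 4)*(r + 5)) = r - 4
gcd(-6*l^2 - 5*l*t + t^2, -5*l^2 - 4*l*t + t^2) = l + t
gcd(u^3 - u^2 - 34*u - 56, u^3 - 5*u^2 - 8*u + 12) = u + 2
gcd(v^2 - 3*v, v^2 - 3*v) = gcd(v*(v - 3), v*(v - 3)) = v^2 - 3*v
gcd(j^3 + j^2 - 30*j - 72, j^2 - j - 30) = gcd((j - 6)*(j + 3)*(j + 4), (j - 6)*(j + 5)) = j - 6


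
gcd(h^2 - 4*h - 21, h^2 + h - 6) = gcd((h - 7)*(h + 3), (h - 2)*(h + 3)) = h + 3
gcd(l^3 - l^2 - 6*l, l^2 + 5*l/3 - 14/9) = 1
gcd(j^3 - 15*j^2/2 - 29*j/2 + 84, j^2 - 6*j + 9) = j - 3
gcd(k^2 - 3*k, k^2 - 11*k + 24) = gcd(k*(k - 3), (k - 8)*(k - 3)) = k - 3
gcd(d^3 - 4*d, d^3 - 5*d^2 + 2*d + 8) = d - 2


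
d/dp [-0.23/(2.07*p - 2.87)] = 0.4761/(2.07*p - 2.87)^2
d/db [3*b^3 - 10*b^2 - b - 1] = 9*b^2 - 20*b - 1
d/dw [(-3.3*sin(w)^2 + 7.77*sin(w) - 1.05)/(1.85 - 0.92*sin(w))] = (3.036*sin(w)^2 - 12.21*sin(w) + 13.4085)*cos(w)/(0.8464*sin(w)^2 - 3.404*sin(w) + 3.4225)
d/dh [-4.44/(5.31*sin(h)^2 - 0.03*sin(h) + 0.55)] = (47.1528*sin(h) - 0.1332)*cos(h)/(5.31*sin(h)^2 - 0.03*sin(h) + 0.55)^2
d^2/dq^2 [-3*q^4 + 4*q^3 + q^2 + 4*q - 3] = -36*q^2 + 24*q + 2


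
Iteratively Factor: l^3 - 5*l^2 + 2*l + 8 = (l - 4)*(l^2 - l - 2) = (l - 4)*(l + 1)*(l - 2)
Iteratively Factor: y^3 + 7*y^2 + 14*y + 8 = (y + 4)*(y^2 + 3*y + 2) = (y + 2)*(y + 4)*(y + 1)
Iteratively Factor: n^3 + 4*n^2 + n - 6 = (n + 3)*(n^2 + n - 2) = (n - 1)*(n + 3)*(n + 2)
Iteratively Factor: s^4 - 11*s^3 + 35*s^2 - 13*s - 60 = (s - 5)*(s^3 - 6*s^2 + 5*s + 12) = (s - 5)*(s - 4)*(s^2 - 2*s - 3) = (s - 5)*(s - 4)*(s - 3)*(s + 1)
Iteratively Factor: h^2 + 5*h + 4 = (h + 4)*(h + 1)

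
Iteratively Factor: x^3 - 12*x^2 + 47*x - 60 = (x - 4)*(x^2 - 8*x + 15) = (x - 5)*(x - 4)*(x - 3)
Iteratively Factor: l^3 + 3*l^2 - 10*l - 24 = (l + 2)*(l^2 + l - 12) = (l + 2)*(l + 4)*(l - 3)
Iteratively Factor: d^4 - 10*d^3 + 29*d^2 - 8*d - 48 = (d - 4)*(d^3 - 6*d^2 + 5*d + 12) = (d - 4)*(d + 1)*(d^2 - 7*d + 12) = (d - 4)*(d - 3)*(d + 1)*(d - 4)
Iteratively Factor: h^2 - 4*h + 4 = (h - 2)*(h - 2)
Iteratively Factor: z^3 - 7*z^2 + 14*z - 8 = (z - 1)*(z^2 - 6*z + 8) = (z - 2)*(z - 1)*(z - 4)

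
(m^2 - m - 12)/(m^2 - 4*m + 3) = (m^2 - m - 12)/(m^2 - 4*m + 3)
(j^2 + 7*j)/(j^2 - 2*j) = (j + 7)/(j - 2)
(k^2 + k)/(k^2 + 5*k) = (k + 1)/(k + 5)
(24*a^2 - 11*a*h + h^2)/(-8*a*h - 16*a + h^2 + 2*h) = (-3*a + h)/(h + 2)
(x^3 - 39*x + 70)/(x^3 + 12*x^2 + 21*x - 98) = (x - 5)/(x + 7)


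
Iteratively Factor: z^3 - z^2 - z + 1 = (z - 1)*(z^2 - 1) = (z - 1)^2*(z + 1)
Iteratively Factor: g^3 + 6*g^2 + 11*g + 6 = (g + 3)*(g^2 + 3*g + 2) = (g + 2)*(g + 3)*(g + 1)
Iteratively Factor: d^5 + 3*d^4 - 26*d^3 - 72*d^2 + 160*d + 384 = (d + 2)*(d^4 + d^3 - 28*d^2 - 16*d + 192) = (d - 4)*(d + 2)*(d^3 + 5*d^2 - 8*d - 48) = (d - 4)*(d - 3)*(d + 2)*(d^2 + 8*d + 16) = (d - 4)*(d - 3)*(d + 2)*(d + 4)*(d + 4)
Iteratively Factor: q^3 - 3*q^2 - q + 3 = (q - 1)*(q^2 - 2*q - 3) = (q - 3)*(q - 1)*(q + 1)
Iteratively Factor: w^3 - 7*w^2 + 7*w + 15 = (w - 3)*(w^2 - 4*w - 5) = (w - 3)*(w + 1)*(w - 5)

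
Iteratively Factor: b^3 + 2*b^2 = (b + 2)*(b^2) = b*(b + 2)*(b)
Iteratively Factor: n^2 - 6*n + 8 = (n - 2)*(n - 4)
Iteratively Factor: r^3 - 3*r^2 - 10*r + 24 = (r - 2)*(r^2 - r - 12) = (r - 4)*(r - 2)*(r + 3)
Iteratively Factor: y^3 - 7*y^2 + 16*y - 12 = (y - 2)*(y^2 - 5*y + 6) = (y - 3)*(y - 2)*(y - 2)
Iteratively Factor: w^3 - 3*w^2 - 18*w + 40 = (w - 2)*(w^2 - w - 20) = (w - 5)*(w - 2)*(w + 4)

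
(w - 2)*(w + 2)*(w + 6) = w^3 + 6*w^2 - 4*w - 24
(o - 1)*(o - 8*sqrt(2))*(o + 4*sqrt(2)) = o^3 - 4*sqrt(2)*o^2 - o^2 - 64*o + 4*sqrt(2)*o + 64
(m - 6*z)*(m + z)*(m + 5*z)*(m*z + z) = m^4*z + m^3*z - 31*m^2*z^3 - 30*m*z^4 - 31*m*z^3 - 30*z^4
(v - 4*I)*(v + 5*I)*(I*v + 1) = I*v^3 + 21*I*v + 20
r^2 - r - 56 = (r - 8)*(r + 7)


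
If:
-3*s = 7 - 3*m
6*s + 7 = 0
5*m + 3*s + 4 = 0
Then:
No Solution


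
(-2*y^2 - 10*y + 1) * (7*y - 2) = -14*y^3 - 66*y^2 + 27*y - 2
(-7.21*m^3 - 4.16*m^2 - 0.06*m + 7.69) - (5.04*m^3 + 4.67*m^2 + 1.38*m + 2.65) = -12.25*m^3 - 8.83*m^2 - 1.44*m + 5.04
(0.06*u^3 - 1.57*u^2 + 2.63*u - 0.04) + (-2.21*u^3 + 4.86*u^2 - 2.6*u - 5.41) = -2.15*u^3 + 3.29*u^2 + 0.0299999999999998*u - 5.45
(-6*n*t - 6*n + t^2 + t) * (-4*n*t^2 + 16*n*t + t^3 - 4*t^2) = 24*n^2*t^3 - 72*n^2*t^2 - 96*n^2*t - 10*n*t^4 + 30*n*t^3 + 40*n*t^2 + t^5 - 3*t^4 - 4*t^3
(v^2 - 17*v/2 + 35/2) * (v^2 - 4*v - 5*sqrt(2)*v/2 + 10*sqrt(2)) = v^4 - 25*v^3/2 - 5*sqrt(2)*v^3/2 + 125*sqrt(2)*v^2/4 + 103*v^2/2 - 515*sqrt(2)*v/4 - 70*v + 175*sqrt(2)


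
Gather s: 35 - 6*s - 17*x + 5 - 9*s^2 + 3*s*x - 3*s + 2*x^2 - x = -9*s^2 + s*(3*x - 9) + 2*x^2 - 18*x + 40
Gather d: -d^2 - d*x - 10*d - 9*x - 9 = -d^2 + d*(-x - 10) - 9*x - 9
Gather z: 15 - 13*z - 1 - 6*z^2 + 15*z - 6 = -6*z^2 + 2*z + 8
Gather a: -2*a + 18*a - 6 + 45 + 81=16*a + 120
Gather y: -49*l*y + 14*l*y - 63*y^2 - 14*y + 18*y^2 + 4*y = -45*y^2 + y*(-35*l - 10)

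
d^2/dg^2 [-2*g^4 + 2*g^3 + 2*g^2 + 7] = -24*g^2 + 12*g + 4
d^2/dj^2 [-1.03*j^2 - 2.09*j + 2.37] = -2.06000000000000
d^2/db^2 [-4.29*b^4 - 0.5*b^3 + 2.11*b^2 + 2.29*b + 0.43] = -51.48*b^2 - 3.0*b + 4.22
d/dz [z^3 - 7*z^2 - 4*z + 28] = 3*z^2 - 14*z - 4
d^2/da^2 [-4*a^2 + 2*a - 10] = -8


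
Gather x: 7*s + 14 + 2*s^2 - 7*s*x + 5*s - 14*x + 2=2*s^2 + 12*s + x*(-7*s - 14) + 16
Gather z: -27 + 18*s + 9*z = 18*s + 9*z - 27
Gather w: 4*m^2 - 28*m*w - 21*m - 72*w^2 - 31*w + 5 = 4*m^2 - 21*m - 72*w^2 + w*(-28*m - 31) + 5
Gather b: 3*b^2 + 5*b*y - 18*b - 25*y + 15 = 3*b^2 + b*(5*y - 18) - 25*y + 15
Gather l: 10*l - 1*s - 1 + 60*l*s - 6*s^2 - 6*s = l*(60*s + 10) - 6*s^2 - 7*s - 1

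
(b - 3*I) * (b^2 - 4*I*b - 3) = b^3 - 7*I*b^2 - 15*b + 9*I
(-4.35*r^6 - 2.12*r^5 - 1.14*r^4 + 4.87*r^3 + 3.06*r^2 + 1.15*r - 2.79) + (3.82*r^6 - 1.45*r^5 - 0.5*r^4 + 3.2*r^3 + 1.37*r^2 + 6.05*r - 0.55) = -0.53*r^6 - 3.57*r^5 - 1.64*r^4 + 8.07*r^3 + 4.43*r^2 + 7.2*r - 3.34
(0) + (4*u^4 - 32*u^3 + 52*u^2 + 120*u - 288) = 4*u^4 - 32*u^3 + 52*u^2 + 120*u - 288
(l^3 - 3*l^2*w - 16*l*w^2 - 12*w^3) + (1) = l^3 - 3*l^2*w - 16*l*w^2 - 12*w^3 + 1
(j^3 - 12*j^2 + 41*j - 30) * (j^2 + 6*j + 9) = j^5 - 6*j^4 - 22*j^3 + 108*j^2 + 189*j - 270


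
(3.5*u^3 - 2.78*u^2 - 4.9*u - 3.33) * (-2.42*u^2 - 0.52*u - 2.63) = -8.47*u^5 + 4.9076*u^4 + 4.0986*u^3 + 17.918*u^2 + 14.6186*u + 8.7579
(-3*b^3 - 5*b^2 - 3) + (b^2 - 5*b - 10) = -3*b^3 - 4*b^2 - 5*b - 13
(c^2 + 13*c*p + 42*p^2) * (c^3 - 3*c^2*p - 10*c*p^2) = c^5 + 10*c^4*p - 7*c^3*p^2 - 256*c^2*p^3 - 420*c*p^4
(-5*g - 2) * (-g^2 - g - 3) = 5*g^3 + 7*g^2 + 17*g + 6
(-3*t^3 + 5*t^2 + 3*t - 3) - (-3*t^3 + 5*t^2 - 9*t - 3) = 12*t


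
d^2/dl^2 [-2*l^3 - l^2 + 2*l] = -12*l - 2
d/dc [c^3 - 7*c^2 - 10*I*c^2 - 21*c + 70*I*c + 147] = 3*c^2 - 14*c - 20*I*c - 21 + 70*I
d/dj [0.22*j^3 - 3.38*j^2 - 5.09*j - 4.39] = 0.66*j^2 - 6.76*j - 5.09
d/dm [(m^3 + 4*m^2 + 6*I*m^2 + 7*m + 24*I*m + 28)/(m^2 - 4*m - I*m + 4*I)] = (m^2 - 8*m - 16 - 56*I)/(m^2 - 8*m + 16)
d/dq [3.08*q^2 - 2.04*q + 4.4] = 6.16*q - 2.04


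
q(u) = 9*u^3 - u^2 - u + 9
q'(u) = 27*u^2 - 2*u - 1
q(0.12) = 8.88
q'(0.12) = -0.85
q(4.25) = 677.58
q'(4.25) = 478.19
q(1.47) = 33.96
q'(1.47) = 54.40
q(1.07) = 17.81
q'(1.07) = 27.77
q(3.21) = 293.17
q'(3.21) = 270.79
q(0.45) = 9.17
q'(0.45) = 3.57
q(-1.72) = -38.03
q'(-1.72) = 82.32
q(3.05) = 252.00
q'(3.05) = 244.07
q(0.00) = 9.00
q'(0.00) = -1.00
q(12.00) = 15405.00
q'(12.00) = 3863.00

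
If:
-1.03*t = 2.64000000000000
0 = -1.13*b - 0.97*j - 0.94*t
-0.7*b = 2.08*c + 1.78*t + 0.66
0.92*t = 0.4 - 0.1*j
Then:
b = -21.54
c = 9.13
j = 27.58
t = -2.56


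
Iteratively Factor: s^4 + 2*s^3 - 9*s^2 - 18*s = (s - 3)*(s^3 + 5*s^2 + 6*s) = (s - 3)*(s + 3)*(s^2 + 2*s) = (s - 3)*(s + 2)*(s + 3)*(s)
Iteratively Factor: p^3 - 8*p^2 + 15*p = (p - 3)*(p^2 - 5*p) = p*(p - 3)*(p - 5)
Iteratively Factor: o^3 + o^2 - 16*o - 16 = (o + 1)*(o^2 - 16) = (o - 4)*(o + 1)*(o + 4)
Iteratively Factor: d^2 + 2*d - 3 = (d - 1)*(d + 3)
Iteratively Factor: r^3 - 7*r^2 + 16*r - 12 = (r - 2)*(r^2 - 5*r + 6) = (r - 3)*(r - 2)*(r - 2)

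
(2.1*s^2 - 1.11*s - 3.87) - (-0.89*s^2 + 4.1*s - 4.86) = 2.99*s^2 - 5.21*s + 0.99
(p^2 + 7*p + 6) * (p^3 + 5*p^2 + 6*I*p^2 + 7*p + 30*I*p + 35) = p^5 + 12*p^4 + 6*I*p^4 + 48*p^3 + 72*I*p^3 + 114*p^2 + 246*I*p^2 + 287*p + 180*I*p + 210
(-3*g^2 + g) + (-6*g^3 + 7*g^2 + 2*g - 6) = -6*g^3 + 4*g^2 + 3*g - 6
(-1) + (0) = -1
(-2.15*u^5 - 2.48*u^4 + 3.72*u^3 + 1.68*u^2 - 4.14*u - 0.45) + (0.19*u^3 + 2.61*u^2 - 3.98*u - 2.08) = -2.15*u^5 - 2.48*u^4 + 3.91*u^3 + 4.29*u^2 - 8.12*u - 2.53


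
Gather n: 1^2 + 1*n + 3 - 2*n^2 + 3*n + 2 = -2*n^2 + 4*n + 6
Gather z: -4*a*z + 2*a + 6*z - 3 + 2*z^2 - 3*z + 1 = 2*a + 2*z^2 + z*(3 - 4*a) - 2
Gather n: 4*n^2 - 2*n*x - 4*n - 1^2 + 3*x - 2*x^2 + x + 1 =4*n^2 + n*(-2*x - 4) - 2*x^2 + 4*x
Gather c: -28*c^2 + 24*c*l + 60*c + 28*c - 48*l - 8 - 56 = -28*c^2 + c*(24*l + 88) - 48*l - 64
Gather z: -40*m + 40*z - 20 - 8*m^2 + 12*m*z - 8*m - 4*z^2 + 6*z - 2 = -8*m^2 - 48*m - 4*z^2 + z*(12*m + 46) - 22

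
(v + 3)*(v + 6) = v^2 + 9*v + 18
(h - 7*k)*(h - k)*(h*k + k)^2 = h^4*k^2 - 8*h^3*k^3 + 2*h^3*k^2 + 7*h^2*k^4 - 16*h^2*k^3 + h^2*k^2 + 14*h*k^4 - 8*h*k^3 + 7*k^4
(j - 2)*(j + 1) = j^2 - j - 2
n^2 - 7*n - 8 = (n - 8)*(n + 1)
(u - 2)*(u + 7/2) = u^2 + 3*u/2 - 7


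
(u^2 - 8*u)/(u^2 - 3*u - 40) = u/(u + 5)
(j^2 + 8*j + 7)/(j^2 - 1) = (j + 7)/(j - 1)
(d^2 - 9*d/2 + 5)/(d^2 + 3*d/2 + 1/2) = (2*d^2 - 9*d + 10)/(2*d^2 + 3*d + 1)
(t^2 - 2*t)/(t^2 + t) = (t - 2)/(t + 1)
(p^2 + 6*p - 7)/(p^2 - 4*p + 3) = (p + 7)/(p - 3)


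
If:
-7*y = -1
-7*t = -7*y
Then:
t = 1/7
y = 1/7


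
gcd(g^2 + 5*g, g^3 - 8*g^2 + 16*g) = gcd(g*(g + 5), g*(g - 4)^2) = g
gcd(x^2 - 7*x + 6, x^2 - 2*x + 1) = x - 1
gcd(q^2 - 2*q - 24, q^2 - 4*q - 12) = q - 6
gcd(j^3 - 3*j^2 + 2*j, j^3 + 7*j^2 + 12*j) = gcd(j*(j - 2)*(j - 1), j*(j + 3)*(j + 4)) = j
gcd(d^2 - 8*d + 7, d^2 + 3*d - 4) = d - 1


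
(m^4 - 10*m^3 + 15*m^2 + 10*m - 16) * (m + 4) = m^5 - 6*m^4 - 25*m^3 + 70*m^2 + 24*m - 64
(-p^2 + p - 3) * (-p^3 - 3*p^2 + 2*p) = p^5 + 2*p^4 - 2*p^3 + 11*p^2 - 6*p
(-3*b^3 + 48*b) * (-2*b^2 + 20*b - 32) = 6*b^5 - 60*b^4 + 960*b^2 - 1536*b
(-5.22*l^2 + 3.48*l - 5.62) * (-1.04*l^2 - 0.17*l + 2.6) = 5.4288*l^4 - 2.7318*l^3 - 8.3188*l^2 + 10.0034*l - 14.612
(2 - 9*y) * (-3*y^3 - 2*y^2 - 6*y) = 27*y^4 + 12*y^3 + 50*y^2 - 12*y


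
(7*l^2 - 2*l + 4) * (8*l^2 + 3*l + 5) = 56*l^4 + 5*l^3 + 61*l^2 + 2*l + 20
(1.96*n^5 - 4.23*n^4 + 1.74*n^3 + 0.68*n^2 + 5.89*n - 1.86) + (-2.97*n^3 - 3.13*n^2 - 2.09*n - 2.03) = 1.96*n^5 - 4.23*n^4 - 1.23*n^3 - 2.45*n^2 + 3.8*n - 3.89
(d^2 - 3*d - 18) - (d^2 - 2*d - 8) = -d - 10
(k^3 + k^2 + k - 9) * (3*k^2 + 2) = 3*k^5 + 3*k^4 + 5*k^3 - 25*k^2 + 2*k - 18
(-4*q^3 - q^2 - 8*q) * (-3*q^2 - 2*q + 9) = 12*q^5 + 11*q^4 - 10*q^3 + 7*q^2 - 72*q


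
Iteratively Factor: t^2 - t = (t)*(t - 1)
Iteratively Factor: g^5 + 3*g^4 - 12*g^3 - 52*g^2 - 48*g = (g - 4)*(g^4 + 7*g^3 + 16*g^2 + 12*g) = (g - 4)*(g + 3)*(g^3 + 4*g^2 + 4*g) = g*(g - 4)*(g + 3)*(g^2 + 4*g + 4) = g*(g - 4)*(g + 2)*(g + 3)*(g + 2)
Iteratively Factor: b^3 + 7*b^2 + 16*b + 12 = (b + 3)*(b^2 + 4*b + 4) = (b + 2)*(b + 3)*(b + 2)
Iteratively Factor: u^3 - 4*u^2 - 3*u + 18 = (u - 3)*(u^2 - u - 6) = (u - 3)^2*(u + 2)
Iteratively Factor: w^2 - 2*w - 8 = (w - 4)*(w + 2)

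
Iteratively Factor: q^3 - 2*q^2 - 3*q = (q)*(q^2 - 2*q - 3) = q*(q - 3)*(q + 1)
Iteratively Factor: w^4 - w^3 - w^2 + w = (w - 1)*(w^3 - w) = (w - 1)*(w + 1)*(w^2 - w) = (w - 1)^2*(w + 1)*(w)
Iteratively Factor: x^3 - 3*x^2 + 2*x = (x - 2)*(x^2 - x) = x*(x - 2)*(x - 1)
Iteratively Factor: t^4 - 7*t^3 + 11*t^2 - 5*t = (t - 1)*(t^3 - 6*t^2 + 5*t) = (t - 5)*(t - 1)*(t^2 - t) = (t - 5)*(t - 1)^2*(t)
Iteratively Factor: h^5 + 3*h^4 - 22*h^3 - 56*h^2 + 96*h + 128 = (h + 4)*(h^4 - h^3 - 18*h^2 + 16*h + 32) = (h + 4)^2*(h^3 - 5*h^2 + 2*h + 8) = (h - 4)*(h + 4)^2*(h^2 - h - 2) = (h - 4)*(h - 2)*(h + 4)^2*(h + 1)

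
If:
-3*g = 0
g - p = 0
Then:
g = 0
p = 0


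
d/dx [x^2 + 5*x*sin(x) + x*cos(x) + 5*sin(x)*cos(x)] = -x*sin(x) + 5*x*cos(x) + 2*x + 5*sin(x) + cos(x) + 5*cos(2*x)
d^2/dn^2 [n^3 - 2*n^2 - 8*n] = 6*n - 4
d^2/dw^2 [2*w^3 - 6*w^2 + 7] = 12*w - 12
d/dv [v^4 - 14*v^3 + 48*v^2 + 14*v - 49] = 4*v^3 - 42*v^2 + 96*v + 14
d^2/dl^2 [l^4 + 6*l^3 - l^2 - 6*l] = 12*l^2 + 36*l - 2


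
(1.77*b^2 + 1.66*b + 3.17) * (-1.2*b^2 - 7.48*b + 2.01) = -2.124*b^4 - 15.2316*b^3 - 12.6631*b^2 - 20.375*b + 6.3717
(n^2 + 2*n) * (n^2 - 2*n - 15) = n^4 - 19*n^2 - 30*n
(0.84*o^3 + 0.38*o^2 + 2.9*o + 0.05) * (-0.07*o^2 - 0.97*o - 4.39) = -0.0588*o^5 - 0.8414*o^4 - 4.2592*o^3 - 4.4847*o^2 - 12.7795*o - 0.2195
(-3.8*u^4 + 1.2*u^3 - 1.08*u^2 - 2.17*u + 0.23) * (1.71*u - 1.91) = -6.498*u^5 + 9.31*u^4 - 4.1388*u^3 - 1.6479*u^2 + 4.538*u - 0.4393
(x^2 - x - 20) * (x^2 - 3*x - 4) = x^4 - 4*x^3 - 21*x^2 + 64*x + 80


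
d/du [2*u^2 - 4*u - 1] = 4*u - 4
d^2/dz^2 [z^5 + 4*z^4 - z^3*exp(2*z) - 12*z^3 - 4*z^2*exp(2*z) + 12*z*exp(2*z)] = -4*z^3*exp(2*z) + 20*z^3 - 28*z^2*exp(2*z) + 48*z^2 + 10*z*exp(2*z) - 72*z + 40*exp(2*z)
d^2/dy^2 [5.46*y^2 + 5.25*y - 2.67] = 10.9200000000000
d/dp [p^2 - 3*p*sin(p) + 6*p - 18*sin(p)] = -3*p*cos(p) + 2*p - 3*sin(p) - 18*cos(p) + 6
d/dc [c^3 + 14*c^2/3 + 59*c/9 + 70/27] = 3*c^2 + 28*c/3 + 59/9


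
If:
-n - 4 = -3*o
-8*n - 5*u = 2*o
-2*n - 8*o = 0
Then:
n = -16/7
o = 4/7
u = 24/7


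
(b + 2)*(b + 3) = b^2 + 5*b + 6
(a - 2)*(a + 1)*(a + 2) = a^3 + a^2 - 4*a - 4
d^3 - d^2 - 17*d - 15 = (d - 5)*(d + 1)*(d + 3)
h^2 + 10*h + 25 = (h + 5)^2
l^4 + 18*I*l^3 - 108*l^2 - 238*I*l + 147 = (l + I)*(l + 3*I)*(l + 7*I)^2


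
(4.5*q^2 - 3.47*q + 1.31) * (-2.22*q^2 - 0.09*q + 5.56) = -9.99*q^4 + 7.2984*q^3 + 22.4241*q^2 - 19.4111*q + 7.2836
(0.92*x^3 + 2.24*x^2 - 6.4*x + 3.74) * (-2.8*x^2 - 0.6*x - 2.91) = -2.576*x^5 - 6.824*x^4 + 13.8988*x^3 - 13.1504*x^2 + 16.38*x - 10.8834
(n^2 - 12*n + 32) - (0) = n^2 - 12*n + 32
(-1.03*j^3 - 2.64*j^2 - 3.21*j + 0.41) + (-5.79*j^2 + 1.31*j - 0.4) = -1.03*j^3 - 8.43*j^2 - 1.9*j + 0.00999999999999995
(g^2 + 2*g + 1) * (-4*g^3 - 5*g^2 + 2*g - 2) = -4*g^5 - 13*g^4 - 12*g^3 - 3*g^2 - 2*g - 2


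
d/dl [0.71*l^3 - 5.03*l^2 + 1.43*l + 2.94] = 2.13*l^2 - 10.06*l + 1.43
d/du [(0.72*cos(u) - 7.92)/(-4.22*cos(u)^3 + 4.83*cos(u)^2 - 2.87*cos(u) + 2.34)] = (-6.0768*cos(u)^3 + 103.7448*cos(u)^2 - 76.5072*cos(u) + 21.0456)*sin(u)/(17.8084*cos(u)^6 - 40.7652*cos(u)^5 + 47.5517*cos(u)^4 - 47.4738*cos(u)^3 + 30.8413*cos(u)^2 - 13.4316*cos(u) + 5.4756)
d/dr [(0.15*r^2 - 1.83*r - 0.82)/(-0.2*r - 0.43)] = (-0.03*r^2 - 0.129*r + 0.6229)/(0.04*r^2 + 0.172*r + 0.1849)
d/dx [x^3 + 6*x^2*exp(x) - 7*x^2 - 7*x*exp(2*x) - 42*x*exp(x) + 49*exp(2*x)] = 6*x^2*exp(x) + 3*x^2 - 14*x*exp(2*x) - 30*x*exp(x) - 14*x + 91*exp(2*x) - 42*exp(x)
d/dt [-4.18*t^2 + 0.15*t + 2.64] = 0.15 - 8.36*t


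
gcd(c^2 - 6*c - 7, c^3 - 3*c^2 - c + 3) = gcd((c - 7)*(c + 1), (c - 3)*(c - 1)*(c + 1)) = c + 1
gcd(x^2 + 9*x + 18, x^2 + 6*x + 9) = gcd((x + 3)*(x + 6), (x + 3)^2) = x + 3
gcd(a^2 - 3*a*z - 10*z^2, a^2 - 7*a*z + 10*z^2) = -a + 5*z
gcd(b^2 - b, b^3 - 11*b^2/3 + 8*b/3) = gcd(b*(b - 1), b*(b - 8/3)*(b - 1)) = b^2 - b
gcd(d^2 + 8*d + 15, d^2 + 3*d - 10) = d + 5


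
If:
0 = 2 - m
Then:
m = 2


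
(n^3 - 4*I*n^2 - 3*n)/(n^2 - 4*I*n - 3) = n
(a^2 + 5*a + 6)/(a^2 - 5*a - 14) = (a + 3)/(a - 7)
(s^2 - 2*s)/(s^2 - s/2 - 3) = 2*s/(2*s + 3)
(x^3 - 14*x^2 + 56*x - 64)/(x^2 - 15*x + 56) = (x^2 - 6*x + 8)/(x - 7)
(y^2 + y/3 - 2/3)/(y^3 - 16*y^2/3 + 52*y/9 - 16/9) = 3*(y + 1)/(3*y^2 - 14*y + 8)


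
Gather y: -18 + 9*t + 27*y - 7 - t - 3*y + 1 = 8*t + 24*y - 24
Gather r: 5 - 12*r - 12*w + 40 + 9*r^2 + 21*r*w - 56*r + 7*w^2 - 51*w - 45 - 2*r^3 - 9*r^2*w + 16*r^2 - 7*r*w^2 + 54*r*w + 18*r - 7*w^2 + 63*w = -2*r^3 + r^2*(25 - 9*w) + r*(-7*w^2 + 75*w - 50)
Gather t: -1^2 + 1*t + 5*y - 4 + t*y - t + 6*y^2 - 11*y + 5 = t*y + 6*y^2 - 6*y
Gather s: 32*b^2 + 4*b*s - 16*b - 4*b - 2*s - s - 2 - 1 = 32*b^2 - 20*b + s*(4*b - 3) - 3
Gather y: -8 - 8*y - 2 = -8*y - 10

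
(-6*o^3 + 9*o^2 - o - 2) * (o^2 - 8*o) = -6*o^5 + 57*o^4 - 73*o^3 + 6*o^2 + 16*o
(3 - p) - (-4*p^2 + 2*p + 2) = 4*p^2 - 3*p + 1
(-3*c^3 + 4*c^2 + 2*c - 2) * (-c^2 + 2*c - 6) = 3*c^5 - 10*c^4 + 24*c^3 - 18*c^2 - 16*c + 12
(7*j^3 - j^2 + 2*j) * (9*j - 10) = 63*j^4 - 79*j^3 + 28*j^2 - 20*j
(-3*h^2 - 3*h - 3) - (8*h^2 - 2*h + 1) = -11*h^2 - h - 4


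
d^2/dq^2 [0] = 0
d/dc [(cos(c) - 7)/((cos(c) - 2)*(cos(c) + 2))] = (cos(c)^2 - 14*cos(c) + 4)*sin(c)/((cos(c) - 2)^2*(cos(c) + 2)^2)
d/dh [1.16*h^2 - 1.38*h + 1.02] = 2.32*h - 1.38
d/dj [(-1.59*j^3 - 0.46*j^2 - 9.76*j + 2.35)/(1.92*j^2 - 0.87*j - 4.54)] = (-3.0528*j^4 + 2.7666*j^3 + 40.7952*j^2 - 4.8472*j + 46.3549)/(3.6864*j^4 - 3.3408*j^3 - 16.6767*j^2 + 7.8996*j + 20.6116)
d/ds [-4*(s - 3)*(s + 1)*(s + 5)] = -12*s^2 - 24*s + 52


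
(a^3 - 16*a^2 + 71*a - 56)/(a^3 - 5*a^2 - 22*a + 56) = (a^2 - 9*a + 8)/(a^2 + 2*a - 8)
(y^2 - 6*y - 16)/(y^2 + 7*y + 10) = (y - 8)/(y + 5)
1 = 1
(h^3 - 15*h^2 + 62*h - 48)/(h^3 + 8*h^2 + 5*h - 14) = (h^2 - 14*h + 48)/(h^2 + 9*h + 14)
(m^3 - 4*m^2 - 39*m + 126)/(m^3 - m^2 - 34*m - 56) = (m^2 + 3*m - 18)/(m^2 + 6*m + 8)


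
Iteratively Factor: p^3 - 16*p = (p)*(p^2 - 16) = p*(p + 4)*(p - 4)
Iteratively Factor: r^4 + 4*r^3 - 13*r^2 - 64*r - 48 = (r + 3)*(r^3 + r^2 - 16*r - 16) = (r + 3)*(r + 4)*(r^2 - 3*r - 4) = (r + 1)*(r + 3)*(r + 4)*(r - 4)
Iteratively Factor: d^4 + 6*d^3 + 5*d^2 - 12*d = (d)*(d^3 + 6*d^2 + 5*d - 12) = d*(d + 4)*(d^2 + 2*d - 3) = d*(d + 3)*(d + 4)*(d - 1)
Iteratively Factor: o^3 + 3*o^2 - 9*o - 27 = (o + 3)*(o^2 - 9) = (o + 3)^2*(o - 3)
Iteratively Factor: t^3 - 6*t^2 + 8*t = (t - 4)*(t^2 - 2*t) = (t - 4)*(t - 2)*(t)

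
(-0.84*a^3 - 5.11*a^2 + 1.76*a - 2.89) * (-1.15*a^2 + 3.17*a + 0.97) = 0.966*a^5 + 3.2137*a^4 - 19.0375*a^3 + 3.946*a^2 - 7.4541*a - 2.8033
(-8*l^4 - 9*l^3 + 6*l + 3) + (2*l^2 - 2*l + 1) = -8*l^4 - 9*l^3 + 2*l^2 + 4*l + 4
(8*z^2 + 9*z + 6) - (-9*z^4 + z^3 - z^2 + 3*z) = 9*z^4 - z^3 + 9*z^2 + 6*z + 6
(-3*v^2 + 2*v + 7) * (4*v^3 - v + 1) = -12*v^5 + 8*v^4 + 31*v^3 - 5*v^2 - 5*v + 7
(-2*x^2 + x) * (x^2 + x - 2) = -2*x^4 - x^3 + 5*x^2 - 2*x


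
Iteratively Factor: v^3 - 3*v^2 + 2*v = (v)*(v^2 - 3*v + 2) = v*(v - 1)*(v - 2)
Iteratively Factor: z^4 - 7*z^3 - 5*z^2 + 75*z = (z)*(z^3 - 7*z^2 - 5*z + 75) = z*(z + 3)*(z^2 - 10*z + 25) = z*(z - 5)*(z + 3)*(z - 5)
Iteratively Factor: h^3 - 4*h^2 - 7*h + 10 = (h - 5)*(h^2 + h - 2) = (h - 5)*(h + 2)*(h - 1)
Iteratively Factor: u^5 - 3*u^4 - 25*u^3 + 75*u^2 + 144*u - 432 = (u - 3)*(u^4 - 25*u^2 + 144) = (u - 3)*(u + 4)*(u^3 - 4*u^2 - 9*u + 36) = (u - 4)*(u - 3)*(u + 4)*(u^2 - 9) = (u - 4)*(u - 3)*(u + 3)*(u + 4)*(u - 3)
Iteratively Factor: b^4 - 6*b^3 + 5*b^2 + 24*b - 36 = (b - 2)*(b^3 - 4*b^2 - 3*b + 18) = (b - 3)*(b - 2)*(b^2 - b - 6) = (b - 3)*(b - 2)*(b + 2)*(b - 3)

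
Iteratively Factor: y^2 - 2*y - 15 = (y + 3)*(y - 5)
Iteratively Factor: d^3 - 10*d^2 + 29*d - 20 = (d - 1)*(d^2 - 9*d + 20) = (d - 4)*(d - 1)*(d - 5)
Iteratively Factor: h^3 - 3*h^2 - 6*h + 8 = (h - 4)*(h^2 + h - 2) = (h - 4)*(h - 1)*(h + 2)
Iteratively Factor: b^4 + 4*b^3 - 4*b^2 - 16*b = (b)*(b^3 + 4*b^2 - 4*b - 16) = b*(b + 2)*(b^2 + 2*b - 8) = b*(b - 2)*(b + 2)*(b + 4)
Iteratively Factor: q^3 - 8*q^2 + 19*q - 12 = (q - 4)*(q^2 - 4*q + 3) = (q - 4)*(q - 1)*(q - 3)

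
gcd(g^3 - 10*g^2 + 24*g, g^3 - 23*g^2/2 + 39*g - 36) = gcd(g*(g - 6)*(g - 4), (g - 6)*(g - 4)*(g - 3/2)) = g^2 - 10*g + 24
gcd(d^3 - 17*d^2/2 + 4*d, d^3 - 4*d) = d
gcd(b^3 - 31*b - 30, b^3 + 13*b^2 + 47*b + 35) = b^2 + 6*b + 5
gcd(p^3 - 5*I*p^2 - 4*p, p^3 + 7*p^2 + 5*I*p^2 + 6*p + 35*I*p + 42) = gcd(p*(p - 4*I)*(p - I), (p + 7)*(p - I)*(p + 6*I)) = p - I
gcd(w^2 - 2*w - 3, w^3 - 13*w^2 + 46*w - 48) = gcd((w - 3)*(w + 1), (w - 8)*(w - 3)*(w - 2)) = w - 3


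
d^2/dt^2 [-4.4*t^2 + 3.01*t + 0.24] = -8.80000000000000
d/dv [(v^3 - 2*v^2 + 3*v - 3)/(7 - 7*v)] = v*(-2*v^2 + 5*v - 4)/(7*(v^2 - 2*v + 1))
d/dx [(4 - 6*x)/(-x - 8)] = 52/(x + 8)^2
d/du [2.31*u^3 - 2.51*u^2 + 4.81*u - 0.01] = 6.93*u^2 - 5.02*u + 4.81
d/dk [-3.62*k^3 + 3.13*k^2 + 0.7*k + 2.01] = -10.86*k^2 + 6.26*k + 0.7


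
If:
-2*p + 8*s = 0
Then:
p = 4*s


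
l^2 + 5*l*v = l*(l + 5*v)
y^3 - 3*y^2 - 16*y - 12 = (y - 6)*(y + 1)*(y + 2)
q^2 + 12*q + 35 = (q + 5)*(q + 7)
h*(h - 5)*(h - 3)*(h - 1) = h^4 - 9*h^3 + 23*h^2 - 15*h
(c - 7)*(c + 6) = c^2 - c - 42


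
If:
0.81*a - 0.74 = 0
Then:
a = 0.91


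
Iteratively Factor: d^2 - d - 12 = (d + 3)*(d - 4)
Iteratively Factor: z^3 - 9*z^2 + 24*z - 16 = (z - 1)*(z^2 - 8*z + 16) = (z - 4)*(z - 1)*(z - 4)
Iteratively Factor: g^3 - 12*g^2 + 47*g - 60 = (g - 3)*(g^2 - 9*g + 20) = (g - 4)*(g - 3)*(g - 5)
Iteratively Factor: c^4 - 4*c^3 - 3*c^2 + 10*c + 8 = (c - 2)*(c^3 - 2*c^2 - 7*c - 4) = (c - 2)*(c + 1)*(c^2 - 3*c - 4) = (c - 2)*(c + 1)^2*(c - 4)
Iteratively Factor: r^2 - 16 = (r + 4)*(r - 4)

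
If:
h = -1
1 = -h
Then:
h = -1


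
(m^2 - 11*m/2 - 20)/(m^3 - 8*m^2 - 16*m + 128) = (m + 5/2)/(m^2 - 16)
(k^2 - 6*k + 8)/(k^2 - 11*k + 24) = (k^2 - 6*k + 8)/(k^2 - 11*k + 24)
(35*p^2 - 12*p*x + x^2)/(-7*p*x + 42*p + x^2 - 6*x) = (-5*p + x)/(x - 6)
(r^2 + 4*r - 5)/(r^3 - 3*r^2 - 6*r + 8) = (r + 5)/(r^2 - 2*r - 8)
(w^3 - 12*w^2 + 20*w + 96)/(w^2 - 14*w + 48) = w + 2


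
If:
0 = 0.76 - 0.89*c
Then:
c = 0.85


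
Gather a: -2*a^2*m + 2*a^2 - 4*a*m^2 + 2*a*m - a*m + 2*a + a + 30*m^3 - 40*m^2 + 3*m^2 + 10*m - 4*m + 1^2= a^2*(2 - 2*m) + a*(-4*m^2 + m + 3) + 30*m^3 - 37*m^2 + 6*m + 1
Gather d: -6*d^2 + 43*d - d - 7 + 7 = -6*d^2 + 42*d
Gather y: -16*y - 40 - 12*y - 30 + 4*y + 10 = -24*y - 60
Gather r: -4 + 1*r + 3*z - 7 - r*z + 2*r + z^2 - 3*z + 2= r*(3 - z) + z^2 - 9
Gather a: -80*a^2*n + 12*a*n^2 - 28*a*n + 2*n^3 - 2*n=-80*a^2*n + a*(12*n^2 - 28*n) + 2*n^3 - 2*n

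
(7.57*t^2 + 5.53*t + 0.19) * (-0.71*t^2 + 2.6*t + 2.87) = -5.3747*t^4 + 15.7557*t^3 + 35.969*t^2 + 16.3651*t + 0.5453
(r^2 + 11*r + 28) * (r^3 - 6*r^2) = r^5 + 5*r^4 - 38*r^3 - 168*r^2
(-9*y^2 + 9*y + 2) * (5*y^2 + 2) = -45*y^4 + 45*y^3 - 8*y^2 + 18*y + 4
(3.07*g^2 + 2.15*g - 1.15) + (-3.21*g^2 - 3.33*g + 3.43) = -0.14*g^2 - 1.18*g + 2.28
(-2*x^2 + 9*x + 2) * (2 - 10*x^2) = 20*x^4 - 90*x^3 - 24*x^2 + 18*x + 4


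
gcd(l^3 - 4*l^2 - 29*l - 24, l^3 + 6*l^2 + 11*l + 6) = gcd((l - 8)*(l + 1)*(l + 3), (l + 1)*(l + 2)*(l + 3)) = l^2 + 4*l + 3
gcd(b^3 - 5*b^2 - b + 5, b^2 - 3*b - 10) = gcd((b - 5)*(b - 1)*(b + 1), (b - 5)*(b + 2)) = b - 5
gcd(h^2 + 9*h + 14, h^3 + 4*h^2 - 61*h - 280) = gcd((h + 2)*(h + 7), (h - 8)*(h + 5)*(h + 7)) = h + 7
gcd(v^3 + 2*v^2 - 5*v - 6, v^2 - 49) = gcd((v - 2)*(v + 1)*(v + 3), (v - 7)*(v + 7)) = 1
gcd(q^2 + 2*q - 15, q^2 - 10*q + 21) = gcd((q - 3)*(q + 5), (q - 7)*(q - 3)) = q - 3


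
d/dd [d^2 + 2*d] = 2*d + 2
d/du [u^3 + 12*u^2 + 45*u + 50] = 3*u^2 + 24*u + 45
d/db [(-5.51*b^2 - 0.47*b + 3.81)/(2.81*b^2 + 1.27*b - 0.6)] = (-5.677*b^2 - 14.8002*b - 4.5567)/(7.8961*b^4 + 7.1374*b^3 - 1.7591*b^2 - 1.524*b + 0.36)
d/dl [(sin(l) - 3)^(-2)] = -2*cos(l)/(sin(l) - 3)^3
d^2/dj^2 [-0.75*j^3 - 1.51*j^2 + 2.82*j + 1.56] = -4.5*j - 3.02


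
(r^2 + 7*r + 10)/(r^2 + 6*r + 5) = (r + 2)/(r + 1)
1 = 1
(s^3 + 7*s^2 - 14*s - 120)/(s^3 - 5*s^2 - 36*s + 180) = (s^2 + s - 20)/(s^2 - 11*s + 30)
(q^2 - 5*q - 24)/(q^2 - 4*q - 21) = (q - 8)/(q - 7)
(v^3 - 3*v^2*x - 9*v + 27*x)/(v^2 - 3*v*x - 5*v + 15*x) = (v^2 - 9)/(v - 5)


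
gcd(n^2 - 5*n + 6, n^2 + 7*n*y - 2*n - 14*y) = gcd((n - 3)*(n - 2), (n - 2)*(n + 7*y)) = n - 2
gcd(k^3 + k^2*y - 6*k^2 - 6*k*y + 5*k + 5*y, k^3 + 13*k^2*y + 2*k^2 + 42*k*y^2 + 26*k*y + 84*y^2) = 1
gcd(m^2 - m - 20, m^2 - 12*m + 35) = m - 5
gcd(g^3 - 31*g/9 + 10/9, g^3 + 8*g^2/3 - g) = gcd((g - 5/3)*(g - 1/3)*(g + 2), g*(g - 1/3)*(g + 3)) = g - 1/3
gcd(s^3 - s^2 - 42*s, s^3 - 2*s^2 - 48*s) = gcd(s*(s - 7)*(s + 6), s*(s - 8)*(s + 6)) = s^2 + 6*s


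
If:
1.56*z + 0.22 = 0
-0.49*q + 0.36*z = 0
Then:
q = -0.10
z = -0.14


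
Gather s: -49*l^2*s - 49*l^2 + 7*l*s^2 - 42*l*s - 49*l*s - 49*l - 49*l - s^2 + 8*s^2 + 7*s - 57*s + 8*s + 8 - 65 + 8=-49*l^2 - 98*l + s^2*(7*l + 7) + s*(-49*l^2 - 91*l - 42) - 49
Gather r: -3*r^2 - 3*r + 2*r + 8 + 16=-3*r^2 - r + 24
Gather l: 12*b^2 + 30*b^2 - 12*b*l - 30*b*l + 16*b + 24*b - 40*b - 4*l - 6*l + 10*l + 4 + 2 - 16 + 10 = 42*b^2 - 42*b*l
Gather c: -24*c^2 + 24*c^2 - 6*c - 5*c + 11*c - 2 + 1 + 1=0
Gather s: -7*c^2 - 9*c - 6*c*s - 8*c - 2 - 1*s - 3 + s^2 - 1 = -7*c^2 - 17*c + s^2 + s*(-6*c - 1) - 6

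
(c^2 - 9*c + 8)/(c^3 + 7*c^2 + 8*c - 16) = (c - 8)/(c^2 + 8*c + 16)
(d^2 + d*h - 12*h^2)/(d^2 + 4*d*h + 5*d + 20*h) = (d - 3*h)/(d + 5)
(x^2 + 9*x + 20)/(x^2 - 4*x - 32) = (x + 5)/(x - 8)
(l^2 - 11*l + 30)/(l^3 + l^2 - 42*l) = (l - 5)/(l*(l + 7))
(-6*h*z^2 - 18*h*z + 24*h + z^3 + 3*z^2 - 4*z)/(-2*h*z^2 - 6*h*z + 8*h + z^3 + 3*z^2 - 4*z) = (-6*h + z)/(-2*h + z)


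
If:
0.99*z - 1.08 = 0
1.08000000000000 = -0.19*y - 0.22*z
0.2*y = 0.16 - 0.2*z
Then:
No Solution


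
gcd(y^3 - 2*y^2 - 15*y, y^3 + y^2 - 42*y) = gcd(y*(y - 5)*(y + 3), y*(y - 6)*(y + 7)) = y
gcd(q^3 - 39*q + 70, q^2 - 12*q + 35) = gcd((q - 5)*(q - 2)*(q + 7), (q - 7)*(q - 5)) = q - 5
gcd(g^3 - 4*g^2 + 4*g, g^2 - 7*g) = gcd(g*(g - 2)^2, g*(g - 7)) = g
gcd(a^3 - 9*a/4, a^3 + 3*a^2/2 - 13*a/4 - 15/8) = a - 3/2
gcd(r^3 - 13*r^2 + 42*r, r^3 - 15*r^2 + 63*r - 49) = r - 7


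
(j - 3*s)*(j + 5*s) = j^2 + 2*j*s - 15*s^2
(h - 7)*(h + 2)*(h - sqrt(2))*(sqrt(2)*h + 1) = sqrt(2)*h^4 - 5*sqrt(2)*h^3 - h^3 - 15*sqrt(2)*h^2 + 5*h^2 + 5*sqrt(2)*h + 14*h + 14*sqrt(2)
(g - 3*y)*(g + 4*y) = g^2 + g*y - 12*y^2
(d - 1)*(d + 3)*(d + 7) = d^3 + 9*d^2 + 11*d - 21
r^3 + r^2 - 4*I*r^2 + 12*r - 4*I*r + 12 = (r + 1)*(r - 6*I)*(r + 2*I)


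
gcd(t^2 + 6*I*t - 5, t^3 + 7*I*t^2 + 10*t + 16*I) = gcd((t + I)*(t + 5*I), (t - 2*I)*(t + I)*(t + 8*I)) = t + I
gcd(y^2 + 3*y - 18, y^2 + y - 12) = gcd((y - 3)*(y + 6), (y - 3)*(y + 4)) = y - 3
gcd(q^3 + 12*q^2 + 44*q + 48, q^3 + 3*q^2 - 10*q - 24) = q^2 + 6*q + 8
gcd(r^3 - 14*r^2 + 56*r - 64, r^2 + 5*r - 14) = r - 2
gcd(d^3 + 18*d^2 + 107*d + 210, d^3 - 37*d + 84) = d + 7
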